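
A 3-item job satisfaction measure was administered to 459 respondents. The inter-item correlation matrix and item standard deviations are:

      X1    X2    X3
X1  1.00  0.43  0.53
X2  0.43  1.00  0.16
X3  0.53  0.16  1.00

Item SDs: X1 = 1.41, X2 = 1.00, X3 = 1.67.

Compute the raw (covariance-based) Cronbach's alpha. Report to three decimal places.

Cronbach's alpha = 0.635

Σσ²ᵢ = 1.41² + 1.00² + 1.67² = 5.7770
Covariances σ_ij = r_ij · s_i · s_j:
  σ(X1,X2) = 0.43 × 1.41 × 1.00 = 0.6063
  σ(X1,X3) = 0.53 × 1.41 × 1.67 = 1.2480
  σ(X2,X3) = 0.16 × 1.00 × 1.67 = 0.2672
σ²_T = Σσ²ᵢ + 2·Σσ_ij = 5.7770 + 2 × 2.1215 = 10.0200
α = (3/2)·(1 − 5.7770/10.0200) = 0.635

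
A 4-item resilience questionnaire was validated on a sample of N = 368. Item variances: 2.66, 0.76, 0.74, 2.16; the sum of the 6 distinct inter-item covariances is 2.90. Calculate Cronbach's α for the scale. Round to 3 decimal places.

Σσᵢ² = 2.66 + 0.76 + 0.74 + 2.16 = 6.32
Sum of distinct covariances = 2.90
Var(T) = Σσᵢ² + 2·Σcov = 6.32 + 2 × 2.90 = 12.12
α = (4/3)·(1 − 6.32/12.12) = 0.638

Cronbach's α = 0.638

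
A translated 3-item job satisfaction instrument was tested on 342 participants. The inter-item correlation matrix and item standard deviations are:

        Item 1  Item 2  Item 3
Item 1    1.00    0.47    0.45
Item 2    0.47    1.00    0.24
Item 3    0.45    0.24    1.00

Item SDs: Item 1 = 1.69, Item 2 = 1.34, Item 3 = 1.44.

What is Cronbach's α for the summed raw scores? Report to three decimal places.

Cronbach's α = 0.657

Σσ²ᵢ = 1.69² + 1.34² + 1.44² = 6.7253
Covariances σ_ij = r_ij · s_i · s_j:
  σ(Item 1,Item 2) = 0.47 × 1.69 × 1.34 = 1.0644
  σ(Item 1,Item 3) = 0.45 × 1.69 × 1.44 = 1.0951
  σ(Item 2,Item 3) = 0.24 × 1.34 × 1.44 = 0.4631
σ²_T = Σσ²ᵢ + 2·Σσ_ij = 6.7253 + 2 × 2.6226 = 11.9705
α = (3/2)·(1 − 6.7253/11.9705) = 0.657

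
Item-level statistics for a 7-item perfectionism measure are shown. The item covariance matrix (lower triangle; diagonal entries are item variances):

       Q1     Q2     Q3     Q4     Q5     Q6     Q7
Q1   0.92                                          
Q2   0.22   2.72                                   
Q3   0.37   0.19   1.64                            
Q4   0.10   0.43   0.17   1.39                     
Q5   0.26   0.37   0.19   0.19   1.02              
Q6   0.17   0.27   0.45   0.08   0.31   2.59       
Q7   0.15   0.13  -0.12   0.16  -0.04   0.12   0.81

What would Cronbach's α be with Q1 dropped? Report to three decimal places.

Cronbach's α = 0.436

Remaining items: Q2, Q3, Q4, Q5, Q6, Q7 (k = 6).
sum of item variances = 2.72 + 1.64 + 1.39 + 1.02 + 2.59 + 0.81 = 10.17
Var(T) = 10.17 + 2 × 2.90 = 15.97
α (item deleted) = (6/5)·(1 − 10.17/15.97) = 0.436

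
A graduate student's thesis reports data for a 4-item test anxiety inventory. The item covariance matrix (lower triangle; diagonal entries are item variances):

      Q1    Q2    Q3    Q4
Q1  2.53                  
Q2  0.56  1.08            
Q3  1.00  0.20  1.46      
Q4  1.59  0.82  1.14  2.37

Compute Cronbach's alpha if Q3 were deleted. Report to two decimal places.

Remaining items: Q1, Q2, Q4 (k = 3).
ΣVar(i) = 2.53 + 1.08 + 2.37 = 5.98
total variance = 5.98 + 2 × 2.97 = 11.92
α (item deleted) = (3/2)·(1 − 5.98/11.92) = 0.75

Cronbach's alpha = 0.75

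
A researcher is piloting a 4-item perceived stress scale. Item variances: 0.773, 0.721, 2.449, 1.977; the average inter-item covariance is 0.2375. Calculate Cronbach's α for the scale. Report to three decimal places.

α = 0.433

Σσ²ᵢ = 0.773 + 0.721 + 2.449 + 1.977 = 5.920
Sum of the 6 distinct covariances = 6 × 0.2375 = 1.4250
total variance = Σσ²ᵢ + 2·Σcov = 5.920 + 2 × 1.4250 = 8.7700
α = (4/3)·(1 − 5.920/8.7700) = 0.433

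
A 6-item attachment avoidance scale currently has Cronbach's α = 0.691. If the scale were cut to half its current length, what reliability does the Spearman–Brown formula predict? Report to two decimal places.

Length factor m = 1/2
α' = m·α / (1 − (1−m)·α)
   = 1/2 × 0.691 / (1 − (1 − 1/2) × 0.691)
   = 0.3455 / 0.6545 = 0.53

predicted reliability = 0.53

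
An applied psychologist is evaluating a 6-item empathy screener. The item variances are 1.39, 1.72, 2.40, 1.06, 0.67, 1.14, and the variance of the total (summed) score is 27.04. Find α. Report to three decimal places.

Σσ²ᵢ = 1.39 + 1.72 + 2.40 + 1.06 + 0.67 + 1.14 = 8.38
α = (k/(k−1))·(1 − Σσ²ᵢ/σ²_total) = (6/5)·(1 − 8.38/27.04) = 0.828

α = 0.828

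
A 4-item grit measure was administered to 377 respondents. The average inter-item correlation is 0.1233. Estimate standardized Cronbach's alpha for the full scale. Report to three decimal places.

α = 0.360

Standardized α = k·r̄ / (1 + (k−1)·r̄) = 4 × 0.1233 / (1 + 3 × 0.1233)
  = 0.4932 / 1.3699 = 0.360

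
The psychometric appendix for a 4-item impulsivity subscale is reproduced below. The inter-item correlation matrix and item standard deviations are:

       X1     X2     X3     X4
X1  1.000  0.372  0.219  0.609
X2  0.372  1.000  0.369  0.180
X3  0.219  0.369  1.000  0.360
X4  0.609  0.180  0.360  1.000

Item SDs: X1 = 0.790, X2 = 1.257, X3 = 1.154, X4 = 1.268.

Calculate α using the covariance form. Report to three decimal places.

Σσ²ᵢ = 0.790² + 1.257² + 1.154² + 1.268² = 5.1437
Covariances σ_ij = r_ij · s_i · s_j:
  σ(X1,X2) = 0.372 × 0.790 × 1.257 = 0.3694
  σ(X1,X3) = 0.219 × 0.790 × 1.154 = 0.1997
  σ(X1,X4) = 0.609 × 0.790 × 1.268 = 0.6100
  σ(X2,X3) = 0.369 × 1.257 × 1.154 = 0.5353
  σ(X2,X4) = 0.180 × 1.257 × 1.268 = 0.2869
  σ(X3,X4) = 0.360 × 1.154 × 1.268 = 0.5268
σ²_T = Σσ²ᵢ + 2·Σσ_ij = 5.1437 + 2 × 2.5281 = 10.1999
α = (4/3)·(1 − 5.1437/10.1999) = 0.661

α = 0.661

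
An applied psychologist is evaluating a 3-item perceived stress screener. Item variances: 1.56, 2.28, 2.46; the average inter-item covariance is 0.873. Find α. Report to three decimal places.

α = 0.681

sum of item variances = 1.56 + 2.28 + 2.46 = 6.30
Sum of the 3 distinct covariances = 3 × 0.873 = 2.619
total variance = sum of item variances + 2·Σcov = 6.30 + 2 × 2.619 = 11.538
α = (3/2)·(1 − 6.30/11.538) = 0.681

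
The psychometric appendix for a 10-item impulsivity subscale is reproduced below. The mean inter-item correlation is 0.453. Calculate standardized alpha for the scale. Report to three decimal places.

α = 0.892

Standardized α = k·r̄ / (1 + (k−1)·r̄) = 10 × 0.453 / (1 + 9 × 0.453)
  = 4.5300 / 5.0770 = 0.892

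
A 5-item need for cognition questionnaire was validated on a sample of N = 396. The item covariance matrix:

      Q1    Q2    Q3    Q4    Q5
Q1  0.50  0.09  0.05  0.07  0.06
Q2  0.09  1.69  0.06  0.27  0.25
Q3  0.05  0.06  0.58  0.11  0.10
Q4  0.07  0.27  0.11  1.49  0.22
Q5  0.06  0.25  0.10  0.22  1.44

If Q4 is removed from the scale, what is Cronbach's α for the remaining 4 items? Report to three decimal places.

Remaining items: Q1, Q2, Q3, Q5 (k = 4).
Σσᵢ² = 0.50 + 1.69 + 0.58 + 1.44 = 4.21
σ²_total = 4.21 + 2 × 0.61 = 5.43
α (item deleted) = (4/3)·(1 − 4.21/5.43) = 0.300

α = 0.300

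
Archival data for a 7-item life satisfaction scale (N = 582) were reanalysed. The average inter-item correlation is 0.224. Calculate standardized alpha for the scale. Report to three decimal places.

Standardized α = k·r̄ / (1 + (k−1)·r̄) = 7 × 0.224 / (1 + 6 × 0.224)
  = 1.5680 / 2.3440 = 0.669

standardized alpha = 0.669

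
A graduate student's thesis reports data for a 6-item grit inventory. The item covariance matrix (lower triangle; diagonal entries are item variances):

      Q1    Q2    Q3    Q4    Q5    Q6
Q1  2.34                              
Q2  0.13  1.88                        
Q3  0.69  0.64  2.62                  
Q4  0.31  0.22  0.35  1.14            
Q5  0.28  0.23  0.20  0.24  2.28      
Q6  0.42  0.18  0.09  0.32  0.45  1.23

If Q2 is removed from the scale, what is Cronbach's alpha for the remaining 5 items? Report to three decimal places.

Remaining items: Q1, Q3, Q4, Q5, Q6 (k = 5).
Σσ²ᵢ = 2.34 + 2.62 + 1.14 + 2.28 + 1.23 = 9.61
Var(T) = 9.61 + 2 × 3.35 = 16.31
α (item deleted) = (5/4)·(1 − 9.61/16.31) = 0.513

α = 0.513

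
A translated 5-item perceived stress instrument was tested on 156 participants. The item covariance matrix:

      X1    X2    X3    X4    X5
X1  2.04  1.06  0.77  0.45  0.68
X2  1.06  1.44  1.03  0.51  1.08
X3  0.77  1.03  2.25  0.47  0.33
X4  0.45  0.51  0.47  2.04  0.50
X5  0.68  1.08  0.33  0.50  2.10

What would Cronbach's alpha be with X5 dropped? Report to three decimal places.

Remaining items: X1, X2, X3, X4 (k = 4).
Σσᵢ² = 2.04 + 1.44 + 2.25 + 2.04 = 7.77
σ²_T = 7.77 + 2 × 4.29 = 16.35
α (item deleted) = (4/3)·(1 − 7.77/16.35) = 0.700

α = 0.700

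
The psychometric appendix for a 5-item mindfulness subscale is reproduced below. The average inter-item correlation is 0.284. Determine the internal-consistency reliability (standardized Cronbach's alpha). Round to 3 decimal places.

α = 0.665

Standardized α = k·r̄ / (1 + (k−1)·r̄) = 5 × 0.284 / (1 + 4 × 0.284)
  = 1.4200 / 2.1360 = 0.665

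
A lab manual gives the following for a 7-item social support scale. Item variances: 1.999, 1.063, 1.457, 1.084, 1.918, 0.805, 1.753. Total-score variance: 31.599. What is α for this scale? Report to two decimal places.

Σσᵢ² = 1.999 + 1.063 + 1.457 + 1.084 + 1.918 + 0.805 + 1.753 = 10.079
α = (k/(k−1))·(1 − Σσᵢ²/σ²_T) = (7/6)·(1 − 10.079/31.599) = 0.79

α = 0.79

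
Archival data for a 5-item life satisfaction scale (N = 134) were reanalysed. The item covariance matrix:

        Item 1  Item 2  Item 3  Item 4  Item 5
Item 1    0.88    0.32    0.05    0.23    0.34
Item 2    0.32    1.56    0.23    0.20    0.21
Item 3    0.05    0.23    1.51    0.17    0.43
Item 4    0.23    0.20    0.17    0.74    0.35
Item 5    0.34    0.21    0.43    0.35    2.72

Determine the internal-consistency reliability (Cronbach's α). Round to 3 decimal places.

Cronbach's α = 0.507

Σσᵢ² = 0.88 + 1.56 + 1.51 + 0.74 + 2.72 = 7.41
Sum of off-diagonal covariances = 2.53
total variance = 7.41 + 2 × 2.53 = 12.47
α = (k/(k−1))·(1 − Σσᵢ²/total variance) = (5/4)·(1 − 7.41/12.47) = 0.507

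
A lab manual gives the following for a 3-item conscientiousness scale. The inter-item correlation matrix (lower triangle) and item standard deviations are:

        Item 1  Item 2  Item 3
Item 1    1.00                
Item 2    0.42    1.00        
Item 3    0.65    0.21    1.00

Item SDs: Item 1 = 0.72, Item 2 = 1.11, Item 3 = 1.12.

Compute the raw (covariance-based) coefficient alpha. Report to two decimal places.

Σσ²ᵢ = 0.72² + 1.11² + 1.12² = 3.0049
Covariances σ_ij = r_ij · s_i · s_j:
  σ(Item 1,Item 2) = 0.42 × 0.72 × 1.11 = 0.3357
  σ(Item 1,Item 3) = 0.65 × 0.72 × 1.12 = 0.5242
  σ(Item 2,Item 3) = 0.21 × 1.11 × 1.12 = 0.2611
σ²_T = Σσ²ᵢ + 2·Σσ_ij = 3.0049 + 2 × 1.1210 = 5.2469
α = (3/2)·(1 − 3.0049/5.2469) = 0.64

coefficient alpha = 0.64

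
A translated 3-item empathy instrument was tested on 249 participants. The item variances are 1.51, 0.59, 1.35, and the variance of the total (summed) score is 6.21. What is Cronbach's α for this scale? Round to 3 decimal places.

sum of item variances = 1.51 + 0.59 + 1.35 = 3.45
α = (k/(k−1))·(1 − sum of item variances/σ²_T) = (3/2)·(1 − 3.45/6.21) = 0.667

Cronbach's α = 0.667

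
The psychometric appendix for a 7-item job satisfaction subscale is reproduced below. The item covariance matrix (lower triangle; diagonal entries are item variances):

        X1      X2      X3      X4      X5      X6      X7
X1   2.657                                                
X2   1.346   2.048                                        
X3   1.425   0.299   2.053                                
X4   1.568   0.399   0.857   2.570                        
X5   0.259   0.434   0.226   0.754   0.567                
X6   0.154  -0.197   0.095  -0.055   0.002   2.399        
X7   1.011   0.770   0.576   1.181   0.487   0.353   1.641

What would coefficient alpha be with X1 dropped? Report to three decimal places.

α = 0.628

Remaining items: X2, X3, X4, X5, X6, X7 (k = 6).
Σσ²ᵢ = 2.048 + 2.053 + 2.570 + 0.567 + 2.399 + 1.641 = 11.278
total variance = 11.278 + 2 × 6.181 = 23.640
α (item deleted) = (6/5)·(1 − 11.278/23.640) = 0.628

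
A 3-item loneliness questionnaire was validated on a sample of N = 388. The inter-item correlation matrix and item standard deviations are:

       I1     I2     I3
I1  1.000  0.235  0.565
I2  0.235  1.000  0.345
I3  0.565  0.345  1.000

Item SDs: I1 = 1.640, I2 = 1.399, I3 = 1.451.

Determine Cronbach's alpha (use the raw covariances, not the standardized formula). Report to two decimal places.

Cronbach's alpha = 0.65

Σσ²ᵢ = 1.640² + 1.399² + 1.451² = 6.7522
Covariances σ_ij = r_ij · s_i · s_j:
  σ(I1,I2) = 0.235 × 1.640 × 1.399 = 0.5392
  σ(I1,I3) = 0.565 × 1.640 × 1.451 = 1.3445
  σ(I2,I3) = 0.345 × 1.399 × 1.451 = 0.7003
σ²_T = Σσ²ᵢ + 2·Σσ_ij = 6.7522 + 2 × 2.5840 = 11.9202
α = (3/2)·(1 − 6.7522/11.9202) = 0.65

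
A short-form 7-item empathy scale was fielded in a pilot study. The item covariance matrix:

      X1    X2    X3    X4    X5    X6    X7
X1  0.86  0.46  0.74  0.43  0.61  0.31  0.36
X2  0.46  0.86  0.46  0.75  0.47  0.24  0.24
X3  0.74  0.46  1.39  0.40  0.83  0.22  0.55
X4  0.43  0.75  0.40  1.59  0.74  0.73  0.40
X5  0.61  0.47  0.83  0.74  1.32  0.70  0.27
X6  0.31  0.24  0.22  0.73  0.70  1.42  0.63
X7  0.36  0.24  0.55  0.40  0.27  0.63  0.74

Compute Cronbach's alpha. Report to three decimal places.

Cronbach's alpha = 0.841

sum of item variances = 0.86 + 0.86 + 1.39 + 1.59 + 1.32 + 1.42 + 0.74 = 8.18
Σ_{i<j} σ_ij = 10.54
total variance = 8.18 + 2 × 10.54 = 29.26
α = (k/(k−1))·(1 − sum of item variances/total variance) = (7/6)·(1 − 8.18/29.26) = 0.841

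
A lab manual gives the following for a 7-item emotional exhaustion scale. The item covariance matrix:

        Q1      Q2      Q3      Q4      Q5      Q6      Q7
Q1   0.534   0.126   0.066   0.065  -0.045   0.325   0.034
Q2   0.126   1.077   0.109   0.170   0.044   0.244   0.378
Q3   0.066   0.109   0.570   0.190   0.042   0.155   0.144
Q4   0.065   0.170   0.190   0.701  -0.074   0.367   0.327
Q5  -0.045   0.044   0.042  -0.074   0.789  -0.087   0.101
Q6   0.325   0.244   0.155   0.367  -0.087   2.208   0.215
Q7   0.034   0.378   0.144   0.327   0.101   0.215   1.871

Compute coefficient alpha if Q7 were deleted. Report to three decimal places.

coefficient alpha = 0.439

Remaining items: Q1, Q2, Q3, Q4, Q5, Q6 (k = 6).
Σσ²ᵢ = 0.534 + 1.077 + 0.570 + 0.701 + 0.789 + 2.208 = 5.879
σ²_total = 5.879 + 2 × 1.697 = 9.273
α (item deleted) = (6/5)·(1 − 5.879/9.273) = 0.439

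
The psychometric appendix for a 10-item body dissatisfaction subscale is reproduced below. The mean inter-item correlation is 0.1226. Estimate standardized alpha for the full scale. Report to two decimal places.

Standardized α = k·r̄ / (1 + (k−1)·r̄) = 10 × 0.1226 / (1 + 9 × 0.1226)
  = 1.2260 / 2.1034 = 0.58

standardized alpha = 0.58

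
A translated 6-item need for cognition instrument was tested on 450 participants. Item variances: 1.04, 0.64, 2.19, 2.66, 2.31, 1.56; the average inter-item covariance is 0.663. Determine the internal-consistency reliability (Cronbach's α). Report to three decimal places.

Σσ²ᵢ = 1.04 + 0.64 + 2.19 + 2.66 + 2.31 + 1.56 = 10.40
Sum of the 15 distinct covariances = 15 × 0.663 = 9.945
σ²_T = Σσ²ᵢ + 2·Σcov = 10.40 + 2 × 9.945 = 30.290
α = (6/5)·(1 − 10.40/30.290) = 0.788

Cronbach's α = 0.788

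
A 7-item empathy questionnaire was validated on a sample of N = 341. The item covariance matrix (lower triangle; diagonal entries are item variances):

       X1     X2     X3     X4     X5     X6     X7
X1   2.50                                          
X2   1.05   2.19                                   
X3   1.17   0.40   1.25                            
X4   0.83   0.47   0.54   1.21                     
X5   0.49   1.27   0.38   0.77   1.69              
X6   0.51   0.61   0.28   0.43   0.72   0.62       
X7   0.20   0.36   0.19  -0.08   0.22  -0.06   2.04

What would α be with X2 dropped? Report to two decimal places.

α = 0.70

Remaining items: X1, X3, X4, X5, X6, X7 (k = 6).
Σσ²ᵢ = 2.50 + 1.25 + 1.21 + 1.69 + 0.62 + 2.04 = 9.31
σ²_T = 9.31 + 2 × 6.59 = 22.49
α (item deleted) = (6/5)·(1 − 9.31/22.49) = 0.70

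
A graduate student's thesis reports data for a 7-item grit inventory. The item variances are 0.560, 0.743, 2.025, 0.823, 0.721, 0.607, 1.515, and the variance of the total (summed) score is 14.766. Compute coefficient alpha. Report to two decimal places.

coefficient alpha = 0.61

Σσ²ᵢ = 0.560 + 0.743 + 2.025 + 0.823 + 0.721 + 0.607 + 1.515 = 6.994
α = (k/(k−1))·(1 − Σσ²ᵢ/Var(T)) = (7/6)·(1 − 6.994/14.766) = 0.61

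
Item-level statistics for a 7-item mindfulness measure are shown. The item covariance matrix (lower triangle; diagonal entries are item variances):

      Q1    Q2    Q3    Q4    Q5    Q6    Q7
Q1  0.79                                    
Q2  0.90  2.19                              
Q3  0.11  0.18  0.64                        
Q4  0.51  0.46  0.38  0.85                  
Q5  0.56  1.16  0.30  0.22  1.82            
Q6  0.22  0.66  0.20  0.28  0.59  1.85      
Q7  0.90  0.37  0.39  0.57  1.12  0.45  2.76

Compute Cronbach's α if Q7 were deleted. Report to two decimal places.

Cronbach's α = 0.75

Remaining items: Q1, Q2, Q3, Q4, Q5, Q6 (k = 6).
Σσ²ᵢ = 0.79 + 2.19 + 0.64 + 0.85 + 1.82 + 1.85 = 8.14
Var(T) = 8.14 + 2 × 6.73 = 21.60
α (item deleted) = (6/5)·(1 − 8.14/21.60) = 0.75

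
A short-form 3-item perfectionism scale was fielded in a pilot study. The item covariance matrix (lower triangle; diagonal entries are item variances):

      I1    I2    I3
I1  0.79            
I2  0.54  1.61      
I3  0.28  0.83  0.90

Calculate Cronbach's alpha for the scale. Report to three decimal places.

Cronbach's alpha = 0.750

Σσᵢ² = 0.79 + 1.61 + 0.90 = 3.30
Sum of off-diagonal covariances = 1.65
σ²_T = 3.30 + 2 × 1.65 = 6.60
α = (k/(k−1))·(1 − Σσᵢ²/σ²_T) = (3/2)·(1 − 3.30/6.60) = 0.750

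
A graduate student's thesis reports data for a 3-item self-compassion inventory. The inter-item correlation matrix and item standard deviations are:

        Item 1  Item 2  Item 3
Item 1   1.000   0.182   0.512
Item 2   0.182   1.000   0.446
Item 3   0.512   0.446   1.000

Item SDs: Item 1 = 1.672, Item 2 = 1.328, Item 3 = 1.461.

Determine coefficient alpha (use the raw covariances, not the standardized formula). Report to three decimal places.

Σσ²ᵢ = 1.672² + 1.328² + 1.461² = 6.6937
Covariances σ_ij = r_ij · s_i · s_j:
  σ(Item 1,Item 2) = 0.182 × 1.672 × 1.328 = 0.4041
  σ(Item 1,Item 3) = 0.512 × 1.672 × 1.461 = 1.2507
  σ(Item 2,Item 3) = 0.446 × 1.328 × 1.461 = 0.8653
σ²_T = Σσ²ᵢ + 2·Σσ_ij = 6.6937 + 2 × 2.5201 = 11.7339
α = (3/2)·(1 − 6.6937/11.7339) = 0.644

coefficient alpha = 0.644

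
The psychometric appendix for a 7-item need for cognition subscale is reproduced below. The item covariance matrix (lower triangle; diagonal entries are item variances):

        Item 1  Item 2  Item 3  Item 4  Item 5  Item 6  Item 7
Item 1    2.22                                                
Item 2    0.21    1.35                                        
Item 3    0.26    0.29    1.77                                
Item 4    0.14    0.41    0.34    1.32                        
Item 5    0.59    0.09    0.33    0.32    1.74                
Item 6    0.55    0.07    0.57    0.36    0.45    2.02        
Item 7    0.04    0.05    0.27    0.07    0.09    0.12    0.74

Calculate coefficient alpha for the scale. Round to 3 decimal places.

α = 0.585

Σσ²ᵢ = 2.22 + 1.35 + 1.77 + 1.32 + 1.74 + 2.02 + 0.74 = 11.16
Σ_{i<j} σ_ij = 5.62
σ²_total = 11.16 + 2 × 5.62 = 22.40
α = (k/(k−1))·(1 − Σσ²ᵢ/σ²_total) = (7/6)·(1 − 11.16/22.40) = 0.585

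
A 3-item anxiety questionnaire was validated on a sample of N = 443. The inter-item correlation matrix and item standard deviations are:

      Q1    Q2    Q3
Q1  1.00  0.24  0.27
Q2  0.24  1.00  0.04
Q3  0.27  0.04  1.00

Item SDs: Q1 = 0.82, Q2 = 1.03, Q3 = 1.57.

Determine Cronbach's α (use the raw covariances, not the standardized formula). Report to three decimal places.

Σσ²ᵢ = 0.82² + 1.03² + 1.57² = 4.1982
Covariances σ_ij = r_ij · s_i · s_j:
  σ(Q1,Q2) = 0.24 × 0.82 × 1.03 = 0.2027
  σ(Q1,Q3) = 0.27 × 0.82 × 1.57 = 0.3476
  σ(Q2,Q3) = 0.04 × 1.03 × 1.57 = 0.0647
σ²_T = Σσ²ᵢ + 2·Σσ_ij = 4.1982 + 2 × 0.6150 = 5.4282
α = (3/2)·(1 − 4.1982/5.4282) = 0.340

Cronbach's α = 0.340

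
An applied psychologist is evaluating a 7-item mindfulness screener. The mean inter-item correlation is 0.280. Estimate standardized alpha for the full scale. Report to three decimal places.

Standardized α = k·r̄ / (1 + (k−1)·r̄) = 7 × 0.280 / (1 + 6 × 0.280)
  = 1.9600 / 2.6800 = 0.731

standardized alpha = 0.731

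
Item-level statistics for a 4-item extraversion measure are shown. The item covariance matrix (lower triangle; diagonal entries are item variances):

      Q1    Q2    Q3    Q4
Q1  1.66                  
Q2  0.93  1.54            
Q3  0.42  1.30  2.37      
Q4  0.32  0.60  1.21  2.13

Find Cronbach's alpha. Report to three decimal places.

α = 0.739

sum of item variances = 1.66 + 1.54 + 2.37 + 2.13 = 7.70
Sum of off-diagonal covariances = 4.78
Var(T) = 7.70 + 2 × 4.78 = 17.26
α = (k/(k−1))·(1 − sum of item variances/Var(T)) = (4/3)·(1 − 7.70/17.26) = 0.739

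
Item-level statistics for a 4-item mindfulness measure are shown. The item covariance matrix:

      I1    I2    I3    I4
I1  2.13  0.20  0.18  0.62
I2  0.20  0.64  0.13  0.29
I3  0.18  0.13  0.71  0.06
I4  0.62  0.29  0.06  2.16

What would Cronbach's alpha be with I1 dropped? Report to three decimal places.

Cronbach's alpha = 0.322

Remaining items: I2, I3, I4 (k = 3).
sum of item variances = 0.64 + 0.71 + 2.16 = 3.51
Var(T) = 3.51 + 2 × 0.48 = 4.47
α (item deleted) = (3/2)·(1 − 3.51/4.47) = 0.322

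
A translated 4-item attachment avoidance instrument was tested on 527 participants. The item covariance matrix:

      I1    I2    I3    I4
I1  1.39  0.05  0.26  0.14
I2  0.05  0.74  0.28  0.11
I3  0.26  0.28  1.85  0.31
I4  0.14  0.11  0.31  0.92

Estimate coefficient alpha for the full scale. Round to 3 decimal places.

Σσ²ᵢ = 1.39 + 0.74 + 1.85 + 0.92 = 4.90
Σ_{i<j} σ_ij = 1.15
σ²_total = 4.90 + 2 × 1.15 = 7.20
α = (k/(k−1))·(1 − Σσ²ᵢ/σ²_total) = (4/3)·(1 − 4.90/7.20) = 0.426

α = 0.426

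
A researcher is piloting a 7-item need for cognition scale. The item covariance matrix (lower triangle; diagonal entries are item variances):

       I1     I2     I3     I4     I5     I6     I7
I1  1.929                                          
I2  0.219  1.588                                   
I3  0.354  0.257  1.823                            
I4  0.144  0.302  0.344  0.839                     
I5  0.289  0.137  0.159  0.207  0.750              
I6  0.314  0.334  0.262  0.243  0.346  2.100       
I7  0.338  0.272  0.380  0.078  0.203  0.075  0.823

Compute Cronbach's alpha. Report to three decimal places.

ΣVar(i) = 1.929 + 1.588 + 1.823 + 0.839 + 0.750 + 2.100 + 0.823 = 9.852
Sum of the distinct covariances = 5.257
Var(T) = 9.852 + 2 × 5.257 = 20.366
α = (k/(k−1))·(1 − ΣVar(i)/Var(T)) = (7/6)·(1 − 9.852/20.366) = 0.602

Cronbach's alpha = 0.602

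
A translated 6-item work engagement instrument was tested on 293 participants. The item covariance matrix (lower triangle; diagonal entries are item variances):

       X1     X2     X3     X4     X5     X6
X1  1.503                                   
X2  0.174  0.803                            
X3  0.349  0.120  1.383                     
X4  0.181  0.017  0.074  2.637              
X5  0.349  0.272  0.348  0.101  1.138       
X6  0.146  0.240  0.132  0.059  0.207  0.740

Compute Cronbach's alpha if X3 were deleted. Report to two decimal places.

α = 0.42

Remaining items: X1, X2, X4, X5, X6 (k = 5).
sum of item variances = 1.503 + 0.803 + 2.637 + 1.138 + 0.740 = 6.821
Var(T) = 6.821 + 2 × 1.746 = 10.313
α (item deleted) = (5/4)·(1 − 6.821/10.313) = 0.42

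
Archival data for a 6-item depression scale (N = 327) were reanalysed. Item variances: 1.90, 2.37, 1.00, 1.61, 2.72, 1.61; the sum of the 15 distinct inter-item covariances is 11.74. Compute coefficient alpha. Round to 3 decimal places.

Σσ²ᵢ = 1.90 + 2.37 + 1.00 + 1.61 + 2.72 + 1.61 = 11.21
Sum of distinct covariances = 11.74
Var(T) = Σσ²ᵢ + 2·Σcov = 11.21 + 2 × 11.74 = 34.69
α = (6/5)·(1 − 11.21/34.69) = 0.812

α = 0.812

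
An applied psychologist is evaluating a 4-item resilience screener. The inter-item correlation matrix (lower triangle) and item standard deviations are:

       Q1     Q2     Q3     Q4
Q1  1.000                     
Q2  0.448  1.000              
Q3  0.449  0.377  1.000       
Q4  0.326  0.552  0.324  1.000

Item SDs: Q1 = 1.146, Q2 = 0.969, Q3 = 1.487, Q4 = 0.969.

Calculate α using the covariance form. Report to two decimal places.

α = 0.72

Σσ²ᵢ = 1.146² + 0.969² + 1.487² + 0.969² = 5.4024
Covariances σ_ij = r_ij · s_i · s_j:
  σ(Q1,Q2) = 0.448 × 1.146 × 0.969 = 0.4975
  σ(Q1,Q3) = 0.449 × 1.146 × 1.487 = 0.7651
  σ(Q1,Q4) = 0.326 × 1.146 × 0.969 = 0.3620
  σ(Q2,Q3) = 0.377 × 0.969 × 1.487 = 0.5432
  σ(Q2,Q4) = 0.552 × 0.969 × 0.969 = 0.5183
  σ(Q3,Q4) = 0.324 × 1.487 × 0.969 = 0.4669
σ²_T = Σσ²ᵢ + 2·Σσ_ij = 5.4024 + 2 × 3.1530 = 11.7084
α = (4/3)·(1 − 5.4024/11.7084) = 0.72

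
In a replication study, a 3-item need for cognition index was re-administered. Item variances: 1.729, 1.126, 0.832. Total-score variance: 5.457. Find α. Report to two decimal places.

α = 0.49

sum of item variances = 1.729 + 1.126 + 0.832 = 3.687
α = (k/(k−1))·(1 − sum of item variances/total variance) = (3/2)·(1 − 3.687/5.457) = 0.49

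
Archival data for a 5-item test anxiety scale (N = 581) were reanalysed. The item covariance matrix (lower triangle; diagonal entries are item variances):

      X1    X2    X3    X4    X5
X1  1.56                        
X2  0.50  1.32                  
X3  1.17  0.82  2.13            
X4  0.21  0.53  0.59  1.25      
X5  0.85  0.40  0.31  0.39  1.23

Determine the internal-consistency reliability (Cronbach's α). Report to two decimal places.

Cronbach's α = 0.76

Σσ²ᵢ = 1.56 + 1.32 + 2.13 + 1.25 + 1.23 = 7.49
Sum of the distinct covariances = 5.77
σ²_T = 7.49 + 2 × 5.77 = 19.03
α = (k/(k−1))·(1 − Σσ²ᵢ/σ²_T) = (5/4)·(1 − 7.49/19.03) = 0.76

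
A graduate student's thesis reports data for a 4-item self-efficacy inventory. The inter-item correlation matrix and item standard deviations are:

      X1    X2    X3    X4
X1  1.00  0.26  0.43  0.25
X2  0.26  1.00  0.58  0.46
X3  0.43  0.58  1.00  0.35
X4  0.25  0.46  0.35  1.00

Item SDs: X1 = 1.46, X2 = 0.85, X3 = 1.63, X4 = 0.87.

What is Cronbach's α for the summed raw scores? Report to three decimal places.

Σσ²ᵢ = 1.46² + 0.85² + 1.63² + 0.87² = 6.2679
Covariances σ_ij = r_ij · s_i · s_j:
  σ(X1,X2) = 0.26 × 1.46 × 0.85 = 0.3227
  σ(X1,X3) = 0.43 × 1.46 × 1.63 = 1.0233
  σ(X1,X4) = 0.25 × 1.46 × 0.87 = 0.3175
  σ(X2,X3) = 0.58 × 0.85 × 1.63 = 0.8036
  σ(X2,X4) = 0.46 × 0.85 × 0.87 = 0.3402
  σ(X3,X4) = 0.35 × 1.63 × 0.87 = 0.4963
σ²_T = Σσ²ᵢ + 2·Σσ_ij = 6.2679 + 2 × 3.3036 = 12.8751
α = (4/3)·(1 − 6.2679/12.8751) = 0.684

Cronbach's α = 0.684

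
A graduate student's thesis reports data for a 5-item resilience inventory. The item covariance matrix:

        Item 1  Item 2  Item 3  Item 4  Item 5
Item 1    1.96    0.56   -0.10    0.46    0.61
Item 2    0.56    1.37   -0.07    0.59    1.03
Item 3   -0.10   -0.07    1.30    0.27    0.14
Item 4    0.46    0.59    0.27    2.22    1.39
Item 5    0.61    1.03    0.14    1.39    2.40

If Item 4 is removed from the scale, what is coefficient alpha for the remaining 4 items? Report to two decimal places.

coefficient alpha = 0.51

Remaining items: Item 1, Item 2, Item 3, Item 5 (k = 4).
Σσᵢ² = 1.96 + 1.37 + 1.30 + 2.40 = 7.03
σ²_total = 7.03 + 2 × 2.17 = 11.37
α (item deleted) = (4/3)·(1 − 7.03/11.37) = 0.51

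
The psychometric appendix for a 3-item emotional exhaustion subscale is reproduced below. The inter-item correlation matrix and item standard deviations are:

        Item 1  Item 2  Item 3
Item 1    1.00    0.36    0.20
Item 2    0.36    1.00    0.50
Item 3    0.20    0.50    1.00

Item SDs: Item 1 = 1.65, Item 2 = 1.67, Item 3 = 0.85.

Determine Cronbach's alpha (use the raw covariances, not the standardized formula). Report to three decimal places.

Σσ²ᵢ = 1.65² + 1.67² + 0.85² = 6.2339
Covariances σ_ij = r_ij · s_i · s_j:
  σ(Item 1,Item 2) = 0.36 × 1.65 × 1.67 = 0.9920
  σ(Item 1,Item 3) = 0.20 × 1.65 × 0.85 = 0.2805
  σ(Item 2,Item 3) = 0.50 × 1.67 × 0.85 = 0.7097
σ²_T = Σσ²ᵢ + 2·Σσ_ij = 6.2339 + 2 × 1.9822 = 10.1983
α = (3/2)·(1 − 6.2339/10.1983) = 0.583

Cronbach's alpha = 0.583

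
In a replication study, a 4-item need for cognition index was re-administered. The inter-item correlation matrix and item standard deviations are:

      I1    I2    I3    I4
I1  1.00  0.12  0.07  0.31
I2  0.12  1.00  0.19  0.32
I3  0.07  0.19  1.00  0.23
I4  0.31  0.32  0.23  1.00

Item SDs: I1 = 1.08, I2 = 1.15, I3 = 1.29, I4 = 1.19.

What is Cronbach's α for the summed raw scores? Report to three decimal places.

Σσ²ᵢ = 1.08² + 1.15² + 1.29² + 1.19² = 5.5691
Covariances σ_ij = r_ij · s_i · s_j:
  σ(I1,I2) = 0.12 × 1.08 × 1.15 = 0.1490
  σ(I1,I3) = 0.07 × 1.08 × 1.29 = 0.0975
  σ(I1,I4) = 0.31 × 1.08 × 1.19 = 0.3984
  σ(I2,I3) = 0.19 × 1.15 × 1.29 = 0.2819
  σ(I2,I4) = 0.32 × 1.15 × 1.19 = 0.4379
  σ(I3,I4) = 0.23 × 1.29 × 1.19 = 0.3531
σ²_T = Σσ²ᵢ + 2·Σσ_ij = 5.5691 + 2 × 1.7178 = 9.0047
α = (4/3)·(1 − 5.5691/9.0047) = 0.509

Cronbach's α = 0.509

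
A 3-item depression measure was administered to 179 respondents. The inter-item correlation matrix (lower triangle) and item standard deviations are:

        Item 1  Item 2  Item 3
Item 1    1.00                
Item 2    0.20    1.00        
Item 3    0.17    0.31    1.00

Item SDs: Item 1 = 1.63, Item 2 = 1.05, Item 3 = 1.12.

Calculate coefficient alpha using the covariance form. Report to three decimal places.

Σσ²ᵢ = 1.63² + 1.05² + 1.12² = 5.0138
Covariances σ_ij = r_ij · s_i · s_j:
  σ(Item 1,Item 2) = 0.20 × 1.63 × 1.05 = 0.3423
  σ(Item 1,Item 3) = 0.17 × 1.63 × 1.12 = 0.3104
  σ(Item 2,Item 3) = 0.31 × 1.05 × 1.12 = 0.3646
σ²_T = Σσ²ᵢ + 2·Σσ_ij = 5.0138 + 2 × 1.0173 = 7.0484
α = (3/2)·(1 − 5.0138/7.0484) = 0.433

α = 0.433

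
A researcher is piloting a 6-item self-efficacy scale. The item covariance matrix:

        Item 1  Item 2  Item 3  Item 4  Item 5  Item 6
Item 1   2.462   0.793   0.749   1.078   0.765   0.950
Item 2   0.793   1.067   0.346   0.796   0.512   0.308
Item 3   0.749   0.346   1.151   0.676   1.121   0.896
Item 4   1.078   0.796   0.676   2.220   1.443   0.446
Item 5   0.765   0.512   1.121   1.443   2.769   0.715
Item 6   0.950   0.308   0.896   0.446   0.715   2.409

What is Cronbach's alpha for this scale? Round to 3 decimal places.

α = 0.789

Σσ²ᵢ = 2.462 + 1.067 + 1.151 + 2.220 + 2.769 + 2.409 = 12.078
Sum of off-diagonal covariances = 11.594
Var(T) = 12.078 + 2 × 11.594 = 35.266
α = (k/(k−1))·(1 − Σσ²ᵢ/Var(T)) = (6/5)·(1 − 12.078/35.266) = 0.789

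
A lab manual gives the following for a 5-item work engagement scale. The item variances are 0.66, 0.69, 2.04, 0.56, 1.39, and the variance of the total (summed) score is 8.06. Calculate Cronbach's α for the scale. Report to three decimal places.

Σσᵢ² = 0.66 + 0.69 + 2.04 + 0.56 + 1.39 = 5.34
α = (k/(k−1))·(1 − Σσᵢ²/total variance) = (5/4)·(1 − 5.34/8.06) = 0.422

α = 0.422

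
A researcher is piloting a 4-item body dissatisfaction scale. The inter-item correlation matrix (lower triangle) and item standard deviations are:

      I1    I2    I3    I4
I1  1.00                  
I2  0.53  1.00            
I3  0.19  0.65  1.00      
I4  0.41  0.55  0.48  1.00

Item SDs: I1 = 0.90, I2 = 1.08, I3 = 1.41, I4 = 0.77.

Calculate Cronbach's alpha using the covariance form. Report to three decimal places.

Cronbach's alpha = 0.759

Σσ²ᵢ = 0.90² + 1.08² + 1.41² + 0.77² = 4.5574
Covariances σ_ij = r_ij · s_i · s_j:
  σ(I1,I2) = 0.53 × 0.90 × 1.08 = 0.5152
  σ(I1,I3) = 0.19 × 0.90 × 1.41 = 0.2411
  σ(I1,I4) = 0.41 × 0.90 × 0.77 = 0.2841
  σ(I2,I3) = 0.65 × 1.08 × 1.41 = 0.9898
  σ(I2,I4) = 0.55 × 1.08 × 0.77 = 0.4574
  σ(I3,I4) = 0.48 × 1.41 × 0.77 = 0.5211
σ²_T = Σσ²ᵢ + 2·Σσ_ij = 4.5574 + 2 × 3.0087 = 10.5748
α = (4/3)·(1 − 4.5574/10.5748) = 0.759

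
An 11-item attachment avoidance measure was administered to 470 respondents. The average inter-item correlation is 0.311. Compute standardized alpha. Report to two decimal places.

α = 0.83

Standardized α = k·r̄ / (1 + (k−1)·r̄) = 11 × 0.311 / (1 + 10 × 0.311)
  = 3.4210 / 4.1100 = 0.83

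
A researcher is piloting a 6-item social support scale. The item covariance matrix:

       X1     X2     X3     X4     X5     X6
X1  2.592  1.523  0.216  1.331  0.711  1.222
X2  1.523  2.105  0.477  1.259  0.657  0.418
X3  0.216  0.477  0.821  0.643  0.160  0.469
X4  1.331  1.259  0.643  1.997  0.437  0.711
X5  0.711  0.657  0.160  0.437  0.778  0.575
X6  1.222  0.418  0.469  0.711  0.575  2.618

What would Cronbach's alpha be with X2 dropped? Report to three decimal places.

Cronbach's alpha = 0.744

Remaining items: X1, X3, X4, X5, X6 (k = 5).
Σσᵢ² = 2.592 + 0.821 + 1.997 + 0.778 + 2.618 = 8.806
σ²_T = 8.806 + 2 × 6.475 = 21.756
α (item deleted) = (5/4)·(1 − 8.806/21.756) = 0.744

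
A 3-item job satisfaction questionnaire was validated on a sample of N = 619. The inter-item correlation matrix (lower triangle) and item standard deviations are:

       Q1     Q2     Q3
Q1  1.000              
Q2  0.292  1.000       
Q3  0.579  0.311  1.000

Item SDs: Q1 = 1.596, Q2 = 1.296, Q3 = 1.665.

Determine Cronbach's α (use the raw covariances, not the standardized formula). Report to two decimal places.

Cronbach's α = 0.67

Σσ²ᵢ = 1.596² + 1.296² + 1.665² = 6.9991
Covariances σ_ij = r_ij · s_i · s_j:
  σ(Q1,Q2) = 0.292 × 1.596 × 1.296 = 0.6040
  σ(Q1,Q3) = 0.579 × 1.596 × 1.665 = 1.5386
  σ(Q2,Q3) = 0.311 × 1.296 × 1.665 = 0.6711
σ²_T = Σσ²ᵢ + 2·Σσ_ij = 6.9991 + 2 × 2.8137 = 12.6265
α = (3/2)·(1 − 6.9991/12.6265) = 0.67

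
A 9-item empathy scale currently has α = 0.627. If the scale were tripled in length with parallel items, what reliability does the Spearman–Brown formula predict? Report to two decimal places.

Length factor m = 3
α' = m·α / (1 + (m−1)·α)
   = 3 × 0.627 / (1 + (3 − 1) × 0.627)
   = 1.8810 / 2.2540 = 0.83

predicted reliability = 0.83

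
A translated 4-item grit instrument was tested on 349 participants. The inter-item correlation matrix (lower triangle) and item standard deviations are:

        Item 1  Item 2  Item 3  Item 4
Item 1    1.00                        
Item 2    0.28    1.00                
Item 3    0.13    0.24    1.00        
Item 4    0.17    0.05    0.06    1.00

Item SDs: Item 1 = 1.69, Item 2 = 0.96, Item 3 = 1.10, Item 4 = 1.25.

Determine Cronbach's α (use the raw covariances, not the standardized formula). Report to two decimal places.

α = 0.41

Σσ²ᵢ = 1.69² + 0.96² + 1.10² + 1.25² = 6.5502
Covariances σ_ij = r_ij · s_i · s_j:
  σ(Item 1,Item 2) = 0.28 × 1.69 × 0.96 = 0.4543
  σ(Item 1,Item 3) = 0.13 × 1.69 × 1.10 = 0.2417
  σ(Item 1,Item 4) = 0.17 × 1.69 × 1.25 = 0.3591
  σ(Item 2,Item 3) = 0.24 × 0.96 × 1.10 = 0.2534
  σ(Item 2,Item 4) = 0.05 × 0.96 × 1.25 = 0.0600
  σ(Item 3,Item 4) = 0.06 × 1.10 × 1.25 = 0.0825
σ²_T = Σσ²ᵢ + 2·Σσ_ij = 6.5502 + 2 × 1.4510 = 9.4522
α = (4/3)·(1 − 6.5502/9.4522) = 0.41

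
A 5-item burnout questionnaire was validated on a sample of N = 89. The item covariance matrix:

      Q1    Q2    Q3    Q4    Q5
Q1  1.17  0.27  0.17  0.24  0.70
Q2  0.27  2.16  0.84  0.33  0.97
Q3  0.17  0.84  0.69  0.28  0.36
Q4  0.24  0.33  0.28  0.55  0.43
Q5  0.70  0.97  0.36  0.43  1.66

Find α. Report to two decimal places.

ΣVar(i) = 1.17 + 2.16 + 0.69 + 0.55 + 1.66 = 6.23
Sum of off-diagonal covariances = 4.59
total variance = 6.23 + 2 × 4.59 = 15.41
α = (k/(k−1))·(1 − ΣVar(i)/total variance) = (5/4)·(1 − 6.23/15.41) = 0.74

α = 0.74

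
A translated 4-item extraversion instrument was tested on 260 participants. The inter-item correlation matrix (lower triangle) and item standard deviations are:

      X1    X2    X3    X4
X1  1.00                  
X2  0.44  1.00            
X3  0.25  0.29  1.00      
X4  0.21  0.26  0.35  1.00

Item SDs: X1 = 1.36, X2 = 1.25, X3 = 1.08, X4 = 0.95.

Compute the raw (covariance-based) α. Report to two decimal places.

Σσ²ᵢ = 1.36² + 1.25² + 1.08² + 0.95² = 5.4810
Covariances σ_ij = r_ij · s_i · s_j:
  σ(X1,X2) = 0.44 × 1.36 × 1.25 = 0.7480
  σ(X1,X3) = 0.25 × 1.36 × 1.08 = 0.3672
  σ(X1,X4) = 0.21 × 1.36 × 0.95 = 0.2713
  σ(X2,X3) = 0.29 × 1.25 × 1.08 = 0.3915
  σ(X2,X4) = 0.26 × 1.25 × 0.95 = 0.3087
  σ(X3,X4) = 0.35 × 1.08 × 0.95 = 0.3591
σ²_T = Σσ²ᵢ + 2·Σσ_ij = 5.4810 + 2 × 2.4458 = 10.3726
α = (4/3)·(1 − 5.4810/10.3726) = 0.63

α = 0.63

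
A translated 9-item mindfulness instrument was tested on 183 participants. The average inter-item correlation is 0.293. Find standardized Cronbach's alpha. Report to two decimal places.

Standardized α = k·r̄ / (1 + (k−1)·r̄) = 9 × 0.293 / (1 + 8 × 0.293)
  = 2.6370 / 3.3440 = 0.79

standardized Cronbach's alpha = 0.79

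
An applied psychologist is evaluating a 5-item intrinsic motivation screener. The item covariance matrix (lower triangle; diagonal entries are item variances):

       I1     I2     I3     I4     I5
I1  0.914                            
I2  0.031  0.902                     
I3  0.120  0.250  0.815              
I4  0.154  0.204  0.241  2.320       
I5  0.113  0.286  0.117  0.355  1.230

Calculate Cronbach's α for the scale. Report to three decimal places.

α = 0.471

Σσᵢ² = 0.914 + 0.902 + 0.815 + 2.320 + 1.230 = 6.181
Sum of the distinct covariances = 1.871
Var(T) = 6.181 + 2 × 1.871 = 9.923
α = (k/(k−1))·(1 − Σσᵢ²/Var(T)) = (5/4)·(1 − 6.181/9.923) = 0.471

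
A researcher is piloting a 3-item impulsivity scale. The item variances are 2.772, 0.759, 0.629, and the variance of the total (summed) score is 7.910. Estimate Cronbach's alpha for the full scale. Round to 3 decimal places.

ΣVar(i) = 2.772 + 0.759 + 0.629 = 4.160
α = (k/(k−1))·(1 − ΣVar(i)/σ²_total) = (3/2)·(1 − 4.160/7.910) = 0.711

Cronbach's alpha = 0.711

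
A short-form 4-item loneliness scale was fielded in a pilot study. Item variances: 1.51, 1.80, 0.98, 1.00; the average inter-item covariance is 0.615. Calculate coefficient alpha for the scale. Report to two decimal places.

ΣVar(i) = 1.51 + 1.80 + 0.98 + 1.00 = 5.29
Sum of the 6 distinct covariances = 6 × 0.615 = 3.690
σ²_total = ΣVar(i) + 2·Σcov = 5.29 + 2 × 3.690 = 12.670
α = (4/3)·(1 − 5.29/12.670) = 0.78

α = 0.78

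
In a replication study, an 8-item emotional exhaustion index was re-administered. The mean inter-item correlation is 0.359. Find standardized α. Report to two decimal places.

standardized α = 0.82

Standardized α = k·r̄ / (1 + (k−1)·r̄) = 8 × 0.359 / (1 + 7 × 0.359)
  = 2.8720 / 3.5130 = 0.82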